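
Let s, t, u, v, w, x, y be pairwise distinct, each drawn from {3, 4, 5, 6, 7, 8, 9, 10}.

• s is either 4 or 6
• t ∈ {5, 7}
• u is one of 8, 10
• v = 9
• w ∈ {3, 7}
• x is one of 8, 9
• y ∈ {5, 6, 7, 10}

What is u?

v's domain is down to {9}, so v = 9. Strike 9 from x.
x must be 8 (only option left). Eliminate 8 elsewhere: u.
So u = 10.

10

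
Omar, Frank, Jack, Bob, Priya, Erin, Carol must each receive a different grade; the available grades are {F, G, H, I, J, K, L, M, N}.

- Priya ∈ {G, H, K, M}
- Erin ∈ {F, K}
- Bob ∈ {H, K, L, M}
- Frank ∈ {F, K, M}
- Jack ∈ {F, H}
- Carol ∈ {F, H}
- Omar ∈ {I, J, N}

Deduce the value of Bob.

Jack and Carol share exactly the 2 values {F, H}; by pigeonhole those values go to them, so strike F, H from Frank, Bob, Priya, Erin.
That leaves Erin = K. Strike K from Frank, Bob, Priya.
Frank's domain is down to {M}, so Frank = M. So Bob, Priya can't be M.
So Bob = L.

L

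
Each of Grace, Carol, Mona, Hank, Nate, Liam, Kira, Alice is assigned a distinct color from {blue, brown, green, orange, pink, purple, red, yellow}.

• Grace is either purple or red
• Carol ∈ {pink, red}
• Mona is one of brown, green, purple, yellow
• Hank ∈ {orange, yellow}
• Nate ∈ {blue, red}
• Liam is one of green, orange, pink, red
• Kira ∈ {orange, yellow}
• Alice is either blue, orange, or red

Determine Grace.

Among the 8 variables, brown fits only Mona (and all 8 values in {blue, brown, green, orange, pink, purple, red, yellow} must be used), so Mona = brown.
The 7 still-open variables draw from only 7 values {blue, green, orange, pink, purple, red, yellow}, so each is used; only Liam can be green, hence Liam = green.
The 6 still-open variables draw from only 6 values {blue, orange, pink, purple, red, yellow}, so each is used; only Carol can be pink, hence Carol = pink.
Among the 5 still-open variables, purple fits only Grace (and all 5 values in {blue, orange, purple, red, yellow} must be used), so Grace = purple.

purple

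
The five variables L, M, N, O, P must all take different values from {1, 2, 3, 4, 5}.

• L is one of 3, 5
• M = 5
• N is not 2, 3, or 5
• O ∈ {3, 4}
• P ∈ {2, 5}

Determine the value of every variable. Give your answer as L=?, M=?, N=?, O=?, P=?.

L=3, M=5, N=1, O=4, P=2

M's domain is down to {5}, so M = 5. Eliminate 5 elsewhere: L, P.
P has just one choice, so P = 2.
That leaves L = 3. Strike 3 from O.
O has just one choice, so O = 4. Remove 4 from N.
N must be 1 (only option left).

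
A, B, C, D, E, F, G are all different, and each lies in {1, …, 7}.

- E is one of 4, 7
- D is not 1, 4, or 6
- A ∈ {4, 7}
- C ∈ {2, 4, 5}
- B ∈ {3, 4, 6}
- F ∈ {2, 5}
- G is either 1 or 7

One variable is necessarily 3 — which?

D

The 7 variables together cover exactly {1, 2, 3, 4, 5, 6, 7} — 7 values for 7 variables — and 1 appears only in G's list, so G = 1.
The 6 still-open variables together cover exactly {2, 3, 4, 5, 6, 7} — 6 values for 6 variables — and 6 appears only in B's list, so B = 6.
The 5 still-open variables together cover exactly {2, 3, 4, 5, 7} — 5 values for 5 variables — and 3 appears only in D's list, so D = 3.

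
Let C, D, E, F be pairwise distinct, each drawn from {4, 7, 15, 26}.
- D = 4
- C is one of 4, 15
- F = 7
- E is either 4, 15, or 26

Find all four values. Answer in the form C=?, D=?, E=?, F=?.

C=15, D=4, E=26, F=7

D has just one choice, so D = 4. Eliminate 4 elsewhere: C, E.
F must be 7 (only option left).
C must be 15 (only option left). Strike 15 from E.
E must be 26 (only option left).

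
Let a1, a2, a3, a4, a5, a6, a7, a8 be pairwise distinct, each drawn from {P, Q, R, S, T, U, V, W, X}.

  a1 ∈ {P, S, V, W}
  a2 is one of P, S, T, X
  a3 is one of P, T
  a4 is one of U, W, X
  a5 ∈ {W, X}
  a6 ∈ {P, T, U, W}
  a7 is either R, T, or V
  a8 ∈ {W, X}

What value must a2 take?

The 8 variables draw from only 8 values {P, R, S, T, U, V, W, X}, so each is used; only a7 can be R, hence a7 = R.
The 7 still-open variables together cover exactly {P, S, T, U, V, W, X} — 7 values for 7 variables — and V appears only in a1's list, so a1 = V.
Among the 6 still-open variables, S fits only a2 (and all 6 values in {P, S, T, U, W, X} must be used), so a2 = S.

S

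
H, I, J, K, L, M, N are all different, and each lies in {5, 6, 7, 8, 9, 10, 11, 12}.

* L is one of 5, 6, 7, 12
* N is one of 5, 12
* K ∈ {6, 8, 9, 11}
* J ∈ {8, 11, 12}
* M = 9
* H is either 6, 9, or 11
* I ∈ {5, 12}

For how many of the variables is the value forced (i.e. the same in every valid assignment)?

2

M has just one choice, so M = 9. Eliminate 9 elsewhere: H, K.
The 6 still-open variables together cover exactly {5, 6, 7, 8, 11, 12} — 6 values for 6 variables — and 7 appears only in L's list, so L = 7.
I and N share exactly the 2 values {5, 12}; by pigeonhole those values go to them, so strike 5, 12 from J.
Determined: L=7, M=9. The other variables each still have more than one consistent value. That makes 2.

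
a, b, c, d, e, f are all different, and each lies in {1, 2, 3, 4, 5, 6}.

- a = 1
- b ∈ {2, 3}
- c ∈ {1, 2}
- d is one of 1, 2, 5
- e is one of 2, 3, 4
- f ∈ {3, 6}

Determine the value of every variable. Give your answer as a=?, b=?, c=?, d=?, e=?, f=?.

a must be 1 (only option left). Eliminate 1 elsewhere: c, d.
That leaves c = 2. Strike 2 from b, d, e.
That leaves d = 5.
b must be 3 (only option left). So e, f can't be 3.
e's domain is down to {4}, so e = 4.
f has just one choice, so f = 6.

a=1, b=3, c=2, d=5, e=4, f=6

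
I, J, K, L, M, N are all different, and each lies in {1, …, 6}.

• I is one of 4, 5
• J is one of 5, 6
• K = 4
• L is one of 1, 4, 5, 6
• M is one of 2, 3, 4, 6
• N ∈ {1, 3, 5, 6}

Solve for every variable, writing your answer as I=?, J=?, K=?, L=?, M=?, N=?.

I=5, J=6, K=4, L=1, M=2, N=3

K's domain is down to {4}, so K = 4. Eliminate 4 elsewhere: I, L, M.
I must be 5 (only option left). So J, L, N can't be 5.
That leaves J = 6. Remove 6 from L, M, N.
That leaves L = 1. So N can't be 1.
N's domain is down to {3}, so N = 3. Eliminate 3 elsewhere: M.
M must be 2 (only option left).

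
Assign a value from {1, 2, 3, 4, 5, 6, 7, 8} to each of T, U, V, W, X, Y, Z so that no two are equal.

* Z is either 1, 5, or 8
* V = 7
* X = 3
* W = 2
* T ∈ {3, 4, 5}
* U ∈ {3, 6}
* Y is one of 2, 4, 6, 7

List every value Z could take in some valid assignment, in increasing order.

V has just one choice, so V = 7. Eliminate 7 elsewhere: Y.
That leaves W = 2. So Y can't be 2.
That leaves X = 3. Remove 3 from T, U.
U has just one choice, so U = 6. So Y can't be 6.
Y must be 4 (only option left). Strike 4 from T.
T's domain is down to {5}, so T = 5. Remove 5 from Z.
No further eliminations apply; Z can still be any of 1, 8.

1, 8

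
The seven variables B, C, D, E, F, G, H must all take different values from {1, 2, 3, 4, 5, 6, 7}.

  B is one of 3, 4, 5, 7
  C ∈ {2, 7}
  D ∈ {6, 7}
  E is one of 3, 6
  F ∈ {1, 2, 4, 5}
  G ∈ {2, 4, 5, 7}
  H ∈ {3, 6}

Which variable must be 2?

The 7 variables draw from only 7 values {1, 2, 3, 4, 5, 6, 7}, so each is used; only F can be 1, hence F = 1.
E and H between them cover only {3, 6} — a naked pair. Remove those values from B, D.
D must be 7 (only option left). Strike 7 from B, C, G.
So 2 goes to C.

C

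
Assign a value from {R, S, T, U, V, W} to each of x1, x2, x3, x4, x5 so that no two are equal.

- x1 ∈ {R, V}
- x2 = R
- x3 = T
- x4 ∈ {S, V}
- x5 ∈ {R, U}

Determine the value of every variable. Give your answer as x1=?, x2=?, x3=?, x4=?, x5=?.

x2 has just one choice, so x2 = R. So x1, x5 can't be R.
x3 has just one choice, so x3 = T.
x5 has just one choice, so x5 = U.
x1's domain is down to {V}, so x1 = V. Remove V from x4.
x4 has just one choice, so x4 = S.

x1=V, x2=R, x3=T, x4=S, x5=U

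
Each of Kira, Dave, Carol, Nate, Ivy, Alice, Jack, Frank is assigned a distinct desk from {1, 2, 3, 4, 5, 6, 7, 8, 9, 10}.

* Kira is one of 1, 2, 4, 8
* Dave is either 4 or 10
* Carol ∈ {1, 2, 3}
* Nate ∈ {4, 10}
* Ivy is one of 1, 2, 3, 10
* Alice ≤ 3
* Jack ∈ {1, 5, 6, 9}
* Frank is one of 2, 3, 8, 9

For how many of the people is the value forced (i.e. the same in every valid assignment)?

The 2 variables Dave and Nate are confined to {4, 10}, which locks those values in; drop them from Kira, Ivy.
The 3 variables Carol, Ivy, Alice are confined to {1, 2, 3}, which locks those values in; drop them from Kira, Jack, Frank.
Kira's domain is down to {8}, so Kira = 8. So Frank can't be 8.
Frank's domain is down to {9}, so Frank = 9. Eliminate 9 elsewhere: Jack.
Determined: Kira=8, Frank=9. The other people each still have more than one consistent value. That makes 2.

2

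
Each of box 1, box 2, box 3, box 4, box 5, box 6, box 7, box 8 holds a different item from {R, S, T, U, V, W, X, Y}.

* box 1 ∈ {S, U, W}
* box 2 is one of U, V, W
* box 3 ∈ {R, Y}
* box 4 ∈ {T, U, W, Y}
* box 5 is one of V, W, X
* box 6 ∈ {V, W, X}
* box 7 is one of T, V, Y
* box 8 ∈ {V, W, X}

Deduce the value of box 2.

U

The 8 variables draw from only 8 values {R, S, T, U, V, W, X, Y}, so each is used; only box 3 can be R, hence box 3 = R.
The 7 still-open variables draw from only 7 values {S, T, U, V, W, X, Y}, so each is used; only box 1 can be S, hence box 1 = S.
box 5, box 6, box 8 between them cover only {V, W, X} — a naked triple. Remove those values from box 2, box 4, box 7.
So box 2 = U.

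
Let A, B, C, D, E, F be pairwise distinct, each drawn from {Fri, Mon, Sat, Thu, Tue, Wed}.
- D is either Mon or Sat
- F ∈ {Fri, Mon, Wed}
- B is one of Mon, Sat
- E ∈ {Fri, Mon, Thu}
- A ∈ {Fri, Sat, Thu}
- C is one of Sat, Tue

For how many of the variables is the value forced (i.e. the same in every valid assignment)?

The 6 variables together cover exactly {Fri, Mon, Sat, Thu, Tue, Wed} — 6 values for 6 variables — and Tue appears only in C's list, so C = Tue.
Among the 5 still-open variables, Wed fits only F (and all 5 values in {Fri, Mon, Sat, Thu, Wed} must be used), so F = Wed.
The 2 variables B and D are confined to {Mon, Sat}, which locks those values in; drop them from A, E.
Determined: C=Tue, F=Wed. The other variables each still have more than one consistent value. That makes 2.

2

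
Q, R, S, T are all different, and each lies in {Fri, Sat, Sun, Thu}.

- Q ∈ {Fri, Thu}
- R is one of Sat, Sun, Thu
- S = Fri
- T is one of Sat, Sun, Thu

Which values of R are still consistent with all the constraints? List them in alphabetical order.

Sat, Sun

S must be Fri (only option left). So Q can't be Fri.
Q's domain is down to {Thu}, so Q = Thu. Strike Thu from R, T.
No further eliminations apply; R can still be any of Sat, Sun.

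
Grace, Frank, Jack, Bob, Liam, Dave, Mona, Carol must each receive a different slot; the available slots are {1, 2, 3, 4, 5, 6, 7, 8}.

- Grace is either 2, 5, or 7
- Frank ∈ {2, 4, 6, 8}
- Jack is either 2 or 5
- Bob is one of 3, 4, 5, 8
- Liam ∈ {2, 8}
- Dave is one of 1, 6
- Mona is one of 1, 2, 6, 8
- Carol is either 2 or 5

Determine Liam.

8

The 8 variables draw from only 8 values {1, 2, 3, 4, 5, 6, 7, 8}, so each is used; only Bob can be 3, hence Bob = 3.
Among the 7 still-open variables, 4 fits only Frank (and all 7 values in {1, 2, 4, 5, 6, 7, 8} must be used), so Frank = 4.
The 6 still-open variables draw from only 6 values {1, 2, 5, 6, 7, 8}, so each is used; only Grace can be 7, hence Grace = 7.
Jack and Carol share exactly the 2 values {2, 5}; by pigeonhole those values go to them, so strike 2, 5 from Liam, Mona.
So Liam = 8.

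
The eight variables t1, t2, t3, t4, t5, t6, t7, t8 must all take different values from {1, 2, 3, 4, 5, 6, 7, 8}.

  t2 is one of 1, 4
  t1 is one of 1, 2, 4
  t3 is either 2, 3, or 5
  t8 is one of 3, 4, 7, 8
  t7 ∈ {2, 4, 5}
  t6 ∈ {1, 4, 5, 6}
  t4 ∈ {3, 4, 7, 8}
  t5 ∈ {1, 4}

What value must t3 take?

3

The 8 variables together cover exactly {1, 2, 3, 4, 5, 6, 7, 8} — 8 values for 8 variables — and 6 appears only in t6's list, so t6 = 6.
The 2 variables t2 and t5 are confined to {1, 4}, which locks those values in; drop them from t1, t4, t7, t8.
t1 must be 2 (only option left). Strike 2 from t3, t7.
t7 has just one choice, so t7 = 5. Strike 5 from t3.
So t3 = 3.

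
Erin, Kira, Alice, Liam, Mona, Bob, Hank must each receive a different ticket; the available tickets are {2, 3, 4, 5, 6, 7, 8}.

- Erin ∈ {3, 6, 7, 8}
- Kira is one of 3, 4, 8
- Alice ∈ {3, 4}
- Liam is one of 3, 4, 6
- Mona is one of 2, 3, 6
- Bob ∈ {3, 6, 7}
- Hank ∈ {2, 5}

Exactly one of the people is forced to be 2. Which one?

The 7 variables together cover exactly {2, 3, 4, 5, 6, 7, 8} — 7 values for 7 variables — and 5 appears only in Hank's list, so Hank = 5.
Among the 6 still-open variables, 2 fits only Mona (and all 6 values in {2, 3, 4, 6, 7, 8} must be used), so Mona = 2.

Mona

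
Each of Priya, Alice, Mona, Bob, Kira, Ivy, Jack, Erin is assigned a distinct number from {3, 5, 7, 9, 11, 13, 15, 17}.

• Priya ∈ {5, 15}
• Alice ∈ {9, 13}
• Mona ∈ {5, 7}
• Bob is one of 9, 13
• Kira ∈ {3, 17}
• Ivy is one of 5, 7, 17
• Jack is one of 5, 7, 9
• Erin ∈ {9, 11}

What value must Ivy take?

The 8 variables together cover exactly {3, 5, 7, 9, 11, 13, 15, 17} — 8 values for 8 variables — and 3 appears only in Kira's list, so Kira = 3.
The 7 still-open variables together cover exactly {5, 7, 9, 11, 13, 15, 17} — 7 values for 7 variables — and 11 appears only in Erin's list, so Erin = 11.
The 6 still-open variables draw from only 6 values {5, 7, 9, 13, 15, 17}, so each is used; only Priya can be 15, hence Priya = 15.
The 5 still-open variables together cover exactly {5, 7, 9, 13, 17} — 5 values for 5 variables — and 17 appears only in Ivy's list, so Ivy = 17.

17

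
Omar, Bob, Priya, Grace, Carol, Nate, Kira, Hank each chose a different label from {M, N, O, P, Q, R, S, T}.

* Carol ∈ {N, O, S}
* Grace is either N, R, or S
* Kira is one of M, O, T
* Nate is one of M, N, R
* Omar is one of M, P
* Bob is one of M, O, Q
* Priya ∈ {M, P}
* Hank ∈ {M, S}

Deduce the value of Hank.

The 8 variables together cover exactly {M, N, O, P, Q, R, S, T} — 8 values for 8 variables — and Q appears only in Bob's list, so Bob = Q.
The 7 still-open variables together cover exactly {M, N, O, P, R, S, T} — 7 values for 7 variables — and T appears only in Kira's list, so Kira = T.
The 6 still-open variables draw from only 6 values {M, N, O, P, R, S}, so each is used; only Carol can be O, hence Carol = O.
The 2 variables Omar and Priya are confined to {M, P}, which locks those values in; drop them from Nate, Hank.
So Hank = S.

S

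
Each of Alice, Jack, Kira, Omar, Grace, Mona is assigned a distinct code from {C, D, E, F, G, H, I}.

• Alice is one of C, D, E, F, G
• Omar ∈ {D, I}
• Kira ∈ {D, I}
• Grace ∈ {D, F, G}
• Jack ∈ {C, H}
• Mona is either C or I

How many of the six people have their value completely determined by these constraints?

Kira and Omar between them cover only {D, I} — a naked pair. Remove those values from Alice, Grace, Mona.
Mona must be C (only option left). Eliminate C elsewhere: Alice, Jack.
Jack's domain is down to {H}, so Jack = H.
Determined: Jack=H, Mona=C. The other people each still have more than one consistent value. That makes 2.

2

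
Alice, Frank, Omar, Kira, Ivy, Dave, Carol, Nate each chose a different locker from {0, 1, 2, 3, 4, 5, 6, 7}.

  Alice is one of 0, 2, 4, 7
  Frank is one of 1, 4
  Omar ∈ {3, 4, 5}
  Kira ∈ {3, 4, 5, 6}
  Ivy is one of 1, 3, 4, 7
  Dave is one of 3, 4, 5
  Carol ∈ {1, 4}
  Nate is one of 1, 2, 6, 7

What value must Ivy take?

The 8 variables draw from only 8 values {0, 1, 2, 3, 4, 5, 6, 7}, so each is used; only Alice can be 0, hence Alice = 0.
The 7 still-open variables together cover exactly {1, 2, 3, 4, 5, 6, 7} — 7 values for 7 variables — and 2 appears only in Nate's list, so Nate = 2.
Among the 6 still-open variables, 6 fits only Kira (and all 6 values in {1, 3, 4, 5, 6, 7} must be used), so Kira = 6.
The 5 still-open variables draw from only 5 values {1, 3, 4, 5, 7}, so each is used; only Ivy can be 7, hence Ivy = 7.

7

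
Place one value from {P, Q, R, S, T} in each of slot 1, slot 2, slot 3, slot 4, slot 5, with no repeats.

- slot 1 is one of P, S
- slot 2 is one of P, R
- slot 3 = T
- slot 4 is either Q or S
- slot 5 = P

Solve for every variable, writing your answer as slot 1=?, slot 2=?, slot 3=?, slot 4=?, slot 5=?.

slot 1=S, slot 2=R, slot 3=T, slot 4=Q, slot 5=P

slot 3 has just one choice, so slot 3 = T.
slot 5's domain is down to {P}, so slot 5 = P. Strike P from slot 1, slot 2.
That leaves slot 1 = S. Strike S from slot 4.
That leaves slot 2 = R.
slot 4 has just one choice, so slot 4 = Q.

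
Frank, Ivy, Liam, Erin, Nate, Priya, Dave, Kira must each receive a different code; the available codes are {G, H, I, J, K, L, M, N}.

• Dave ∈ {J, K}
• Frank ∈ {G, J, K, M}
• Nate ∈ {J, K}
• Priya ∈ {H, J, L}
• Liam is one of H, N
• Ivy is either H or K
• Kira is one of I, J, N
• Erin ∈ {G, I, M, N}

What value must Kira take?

The 8 variables together cover exactly {G, H, I, J, K, L, M, N} — 8 values for 8 variables — and L appears only in Priya's list, so Priya = L.
The 2 variables Nate and Dave are confined to {J, K}, which locks those values in; drop them from Frank, Ivy, Kira.
Ivy's domain is down to {H}, so Ivy = H. Eliminate H elsewhere: Liam.
Liam has just one choice, so Liam = N. Eliminate N elsewhere: Erin, Kira.
So Kira = I.

I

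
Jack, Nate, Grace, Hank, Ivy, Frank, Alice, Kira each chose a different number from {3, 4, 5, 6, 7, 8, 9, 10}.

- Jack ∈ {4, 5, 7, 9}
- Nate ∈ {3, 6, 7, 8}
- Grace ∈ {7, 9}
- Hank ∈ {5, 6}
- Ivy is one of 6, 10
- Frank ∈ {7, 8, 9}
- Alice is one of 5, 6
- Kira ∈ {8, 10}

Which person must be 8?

The 8 variables draw from only 8 values {3, 4, 5, 6, 7, 8, 9, 10}, so each is used; only Nate can be 3, hence Nate = 3.
The 7 still-open variables draw from only 7 values {4, 5, 6, 7, 8, 9, 10}, so each is used; only Jack can be 4, hence Jack = 4.
Hank and Alice between them cover only {5, 6} — a naked pair. Remove those values from Ivy.
Ivy must be 10 (only option left). So Kira can't be 10.
So 8 goes to Kira.

Kira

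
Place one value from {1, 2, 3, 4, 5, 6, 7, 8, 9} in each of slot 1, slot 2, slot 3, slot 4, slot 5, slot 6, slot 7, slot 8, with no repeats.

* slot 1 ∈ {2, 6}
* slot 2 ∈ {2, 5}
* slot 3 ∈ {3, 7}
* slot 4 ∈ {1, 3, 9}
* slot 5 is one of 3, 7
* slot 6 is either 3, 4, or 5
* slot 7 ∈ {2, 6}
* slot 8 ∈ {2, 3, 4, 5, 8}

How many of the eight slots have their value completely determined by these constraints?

slot 1 and slot 7 share exactly the 2 values {2, 6}; by pigeonhole those values go to them, so strike 2, 6 from slot 2, slot 8.
slot 2 must be 5 (only option left). Strike 5 from slot 6, slot 8.
slot 3 and slot 5 share exactly the 2 values {3, 7}; by pigeonhole those values go to them, so strike 3, 7 from slot 4, slot 6, slot 8.
slot 6 must be 4 (only option left). Eliminate 4 elsewhere: slot 8.
slot 8 must be 8 (only option left).
Determined: slot 2=5, slot 6=4, slot 8=8. The other slots each still have more than one consistent value. That makes 3.

3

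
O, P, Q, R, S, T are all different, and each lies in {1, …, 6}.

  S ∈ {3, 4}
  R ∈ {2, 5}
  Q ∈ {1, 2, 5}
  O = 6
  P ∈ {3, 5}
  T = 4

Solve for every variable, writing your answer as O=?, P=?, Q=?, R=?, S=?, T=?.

O must be 6 (only option left).
T must be 4 (only option left). Remove 4 from S.
S has just one choice, so S = 3. So P can't be 3.
P has just one choice, so P = 5. So Q, R can't be 5.
R has just one choice, so R = 2. Remove 2 from Q.
Q's domain is down to {1}, so Q = 1.

O=6, P=5, Q=1, R=2, S=3, T=4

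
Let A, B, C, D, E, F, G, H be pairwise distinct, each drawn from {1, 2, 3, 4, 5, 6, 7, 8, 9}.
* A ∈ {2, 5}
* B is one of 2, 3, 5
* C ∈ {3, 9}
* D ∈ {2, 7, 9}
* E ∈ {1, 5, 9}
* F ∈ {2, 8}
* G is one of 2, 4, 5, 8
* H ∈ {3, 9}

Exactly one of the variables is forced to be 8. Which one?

F

The 8 variables draw from only 8 values {1, 2, 3, 4, 5, 7, 8, 9}, so each is used; only E can be 1, hence E = 1.
Among the 7 still-open variables, 4 fits only G (and all 7 values in {2, 3, 4, 5, 7, 8, 9} must be used), so G = 4.
The 6 still-open variables together cover exactly {2, 3, 5, 7, 8, 9} — 6 values for 6 variables — and 7 appears only in D's list, so D = 7.
The 5 still-open variables draw from only 5 values {2, 3, 5, 8, 9}, so each is used; only F can be 8, hence F = 8.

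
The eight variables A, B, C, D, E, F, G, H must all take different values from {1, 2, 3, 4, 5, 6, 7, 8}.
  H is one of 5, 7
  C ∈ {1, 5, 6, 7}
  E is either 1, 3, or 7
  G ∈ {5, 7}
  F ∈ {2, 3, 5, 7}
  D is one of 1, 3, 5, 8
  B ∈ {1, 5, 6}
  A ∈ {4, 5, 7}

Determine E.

3

The 8 variables draw from only 8 values {1, 2, 3, 4, 5, 6, 7, 8}, so each is used; only F can be 2, hence F = 2.
The 7 still-open variables draw from only 7 values {1, 3, 4, 5, 6, 7, 8}, so each is used; only A can be 4, hence A = 4.
The 6 still-open variables together cover exactly {1, 3, 5, 6, 7, 8} — 6 values for 6 variables — and 8 appears only in D's list, so D = 8.
Among the 5 still-open variables, 3 fits only E (and all 5 values in {1, 3, 5, 6, 7} must be used), so E = 3.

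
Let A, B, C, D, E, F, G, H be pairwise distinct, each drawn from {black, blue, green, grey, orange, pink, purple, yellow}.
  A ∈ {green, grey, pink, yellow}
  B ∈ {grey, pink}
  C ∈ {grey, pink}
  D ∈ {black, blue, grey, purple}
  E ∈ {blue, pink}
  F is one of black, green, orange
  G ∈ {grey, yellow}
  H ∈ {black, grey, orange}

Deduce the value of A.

green

Among the 8 variables, purple fits only D (and all 8 values in {black, blue, green, grey, orange, pink, purple, yellow} must be used), so D = purple.
Among the 7 still-open variables, blue fits only E (and all 7 values in {black, blue, green, grey, orange, pink, yellow} must be used), so E = blue.
The 2 variables B and C are confined to {grey, pink}, which locks those values in; drop them from A, G, H.
G has just one choice, so G = yellow. Eliminate yellow elsewhere: A.
So A = green.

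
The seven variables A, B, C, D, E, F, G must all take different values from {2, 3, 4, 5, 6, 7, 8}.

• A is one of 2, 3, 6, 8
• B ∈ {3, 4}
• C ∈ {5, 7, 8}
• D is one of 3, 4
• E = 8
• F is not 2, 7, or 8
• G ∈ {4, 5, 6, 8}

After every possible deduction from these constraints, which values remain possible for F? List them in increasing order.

5, 6

E has just one choice, so E = 8. So A, C, G can't be 8.
The 6 still-open variables draw from only 6 values {2, 3, 4, 5, 6, 7}, so each is used; only A can be 2, hence A = 2.
The 5 still-open variables draw from only 5 values {3, 4, 5, 6, 7}, so each is used; only C can be 7, hence C = 7.
B and D between them cover only {3, 4} — a naked pair. Remove those values from F, G.
No further eliminations apply; F can still be any of 5, 6.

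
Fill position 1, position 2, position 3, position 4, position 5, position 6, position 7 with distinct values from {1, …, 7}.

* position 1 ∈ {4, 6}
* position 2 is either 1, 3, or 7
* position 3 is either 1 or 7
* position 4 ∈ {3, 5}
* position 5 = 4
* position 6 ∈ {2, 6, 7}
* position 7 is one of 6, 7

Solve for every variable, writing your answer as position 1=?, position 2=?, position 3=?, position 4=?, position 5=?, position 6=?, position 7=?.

position 5's domain is down to {4}, so position 5 = 4. Strike 4 from position 1.
position 1 must be 6 (only option left). Eliminate 6 elsewhere: position 6, position 7.
position 7 must be 7 (only option left). So position 2, position 3, position 6 can't be 7.
That leaves position 3 = 1. So position 2 can't be 1.
position 6 has just one choice, so position 6 = 2.
That leaves position 2 = 3. So position 4 can't be 3.
position 4 has just one choice, so position 4 = 5.

position 1=6, position 2=3, position 3=1, position 4=5, position 5=4, position 6=2, position 7=7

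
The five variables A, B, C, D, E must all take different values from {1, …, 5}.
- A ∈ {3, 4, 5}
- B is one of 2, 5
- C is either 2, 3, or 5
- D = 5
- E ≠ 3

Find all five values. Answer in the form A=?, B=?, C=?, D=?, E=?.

A=4, B=2, C=3, D=5, E=1

D's domain is down to {5}, so D = 5. Remove 5 from A, B, C, E.
That leaves B = 2. Eliminate 2 elsewhere: C, E.
That leaves C = 3. Strike 3 from A.
A must be 4 (only option left). So E can't be 4.
E must be 1 (only option left).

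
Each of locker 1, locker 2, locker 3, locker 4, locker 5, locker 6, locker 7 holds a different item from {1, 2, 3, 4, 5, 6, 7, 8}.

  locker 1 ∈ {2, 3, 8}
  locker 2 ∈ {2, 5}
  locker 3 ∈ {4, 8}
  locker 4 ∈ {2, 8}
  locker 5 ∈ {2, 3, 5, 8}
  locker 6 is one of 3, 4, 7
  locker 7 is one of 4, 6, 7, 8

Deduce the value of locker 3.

The 7 variables draw from only 7 values {2, 3, 4, 5, 6, 7, 8}, so each is used; only locker 7 can be 6, hence locker 7 = 6.
The 6 still-open variables draw from only 6 values {2, 3, 4, 5, 7, 8}, so each is used; only locker 6 can be 7, hence locker 6 = 7.
Among the 5 still-open variables, 4 fits only locker 3 (and all 5 values in {2, 3, 4, 5, 8} must be used), so locker 3 = 4.

4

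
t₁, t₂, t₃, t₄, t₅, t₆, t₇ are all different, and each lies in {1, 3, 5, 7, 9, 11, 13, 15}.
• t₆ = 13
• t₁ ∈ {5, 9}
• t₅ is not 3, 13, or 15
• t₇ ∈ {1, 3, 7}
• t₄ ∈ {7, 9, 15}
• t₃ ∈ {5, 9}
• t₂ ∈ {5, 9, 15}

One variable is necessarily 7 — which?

t₆ must be 13 (only option left).
t₁ and t₃ between them cover only {5, 9} — a naked pair. Remove those values from t₂, t₄, t₅.
That leaves t₂ = 15. Remove 15 from t₄.
So 7 goes to t₄.

t₄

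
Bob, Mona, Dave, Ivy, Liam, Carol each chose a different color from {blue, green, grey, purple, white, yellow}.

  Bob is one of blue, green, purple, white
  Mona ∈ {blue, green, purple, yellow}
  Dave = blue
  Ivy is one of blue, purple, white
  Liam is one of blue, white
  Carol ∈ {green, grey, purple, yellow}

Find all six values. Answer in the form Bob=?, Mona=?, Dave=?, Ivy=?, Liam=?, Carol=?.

Dave has just one choice, so Dave = blue. So Bob, Mona, Ivy, Liam can't be blue.
Liam has just one choice, so Liam = white. So Bob, Ivy can't be white.
Ivy has just one choice, so Ivy = purple. Strike purple from Bob, Mona, Carol.
Bob must be green (only option left). Remove green from Mona, Carol.
Mona must be yellow (only option left). Eliminate yellow elsewhere: Carol.
Carol's domain is down to {grey}, so Carol = grey.

Bob=green, Mona=yellow, Dave=blue, Ivy=purple, Liam=white, Carol=grey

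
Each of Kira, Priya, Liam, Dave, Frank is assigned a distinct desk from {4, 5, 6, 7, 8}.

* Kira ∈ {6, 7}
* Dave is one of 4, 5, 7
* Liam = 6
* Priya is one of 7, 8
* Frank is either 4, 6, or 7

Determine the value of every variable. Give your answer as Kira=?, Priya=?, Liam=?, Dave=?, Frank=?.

Liam must be 6 (only option left). Eliminate 6 elsewhere: Kira, Frank.
That leaves Kira = 7. Strike 7 from Priya, Dave, Frank.
Priya's domain is down to {8}, so Priya = 8.
Frank must be 4 (only option left). Eliminate 4 elsewhere: Dave.
That leaves Dave = 5.

Kira=7, Priya=8, Liam=6, Dave=5, Frank=4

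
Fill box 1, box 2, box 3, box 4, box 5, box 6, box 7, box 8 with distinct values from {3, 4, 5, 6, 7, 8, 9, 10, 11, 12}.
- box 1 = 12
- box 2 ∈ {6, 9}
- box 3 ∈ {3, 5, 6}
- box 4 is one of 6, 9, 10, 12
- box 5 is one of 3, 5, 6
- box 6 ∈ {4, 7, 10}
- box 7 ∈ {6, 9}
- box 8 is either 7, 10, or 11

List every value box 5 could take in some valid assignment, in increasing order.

3, 5

box 1's domain is down to {12}, so box 1 = 12. Remove 12 from box 4.
The 2 variables box 2 and box 7 are confined to {6, 9}, which locks those values in; drop them from box 3, box 4, box 5.
That leaves box 4 = 10. Strike 10 from box 6, box 8.
No further eliminations apply; box 5 can still be any of 3, 5.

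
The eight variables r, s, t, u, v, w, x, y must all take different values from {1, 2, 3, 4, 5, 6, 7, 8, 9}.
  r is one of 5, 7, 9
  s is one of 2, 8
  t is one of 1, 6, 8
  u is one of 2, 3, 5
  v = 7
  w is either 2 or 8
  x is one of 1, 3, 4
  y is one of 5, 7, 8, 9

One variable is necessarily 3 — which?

u

v has just one choice, so v = 7. Eliminate 7 elsewhere: r, y.
The 2 variables s and w are confined to {2, 8}, which locks those values in; drop them from t, u, y.
The 2 variables r and y are confined to {5, 9}, which locks those values in; drop them from u.
So 3 goes to u.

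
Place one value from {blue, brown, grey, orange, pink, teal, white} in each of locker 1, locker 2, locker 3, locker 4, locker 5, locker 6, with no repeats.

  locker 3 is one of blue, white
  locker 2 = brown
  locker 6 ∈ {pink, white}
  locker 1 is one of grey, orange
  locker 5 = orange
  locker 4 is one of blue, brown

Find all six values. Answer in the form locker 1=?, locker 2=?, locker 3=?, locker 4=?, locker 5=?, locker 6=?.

locker 1=grey, locker 2=brown, locker 3=white, locker 4=blue, locker 5=orange, locker 6=pink

locker 2's domain is down to {brown}, so locker 2 = brown. Strike brown from locker 4.
That leaves locker 4 = blue. Eliminate blue elsewhere: locker 3.
That leaves locker 5 = orange. Remove orange from locker 1.
That leaves locker 1 = grey.
That leaves locker 3 = white. Strike white from locker 6.
locker 6 has just one choice, so locker 6 = pink.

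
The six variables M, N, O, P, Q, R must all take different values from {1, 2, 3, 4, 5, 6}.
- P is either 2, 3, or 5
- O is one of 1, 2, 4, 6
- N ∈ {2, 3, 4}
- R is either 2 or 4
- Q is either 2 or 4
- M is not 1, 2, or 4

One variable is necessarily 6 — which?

The 6 variables draw from only 6 values {1, 2, 3, 4, 5, 6}, so each is used; only O can be 1, hence O = 1.
Among the 5 still-open variables, 6 fits only M (and all 5 values in {2, 3, 4, 5, 6} must be used), so M = 6.

M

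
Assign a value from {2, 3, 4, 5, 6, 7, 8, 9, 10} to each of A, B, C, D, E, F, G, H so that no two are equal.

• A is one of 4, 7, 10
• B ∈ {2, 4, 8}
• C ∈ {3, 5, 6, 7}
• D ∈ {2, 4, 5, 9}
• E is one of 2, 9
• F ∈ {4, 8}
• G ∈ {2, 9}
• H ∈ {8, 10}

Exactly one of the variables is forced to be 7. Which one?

The 2 variables E and G are confined to {2, 9}, which locks those values in; drop them from B, D.
The 2 variables B and F are confined to {4, 8}, which locks those values in; drop them from A, D, H.
That leaves D = 5. Strike 5 from C.
H has just one choice, so H = 10. Strike 10 from A.
So 7 goes to A.

A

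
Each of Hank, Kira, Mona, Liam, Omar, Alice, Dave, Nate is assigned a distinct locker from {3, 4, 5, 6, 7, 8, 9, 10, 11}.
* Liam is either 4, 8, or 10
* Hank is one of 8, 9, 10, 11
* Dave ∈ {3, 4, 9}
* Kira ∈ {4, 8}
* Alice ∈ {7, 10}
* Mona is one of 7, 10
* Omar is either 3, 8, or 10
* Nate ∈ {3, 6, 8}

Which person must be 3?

Omar

Among the 8 variables, 6 fits only Nate (and all 8 values in {3, 4, 6, 7, 8, 9, 10, 11} must be used), so Nate = 6.
Among the 7 still-open variables, 11 fits only Hank (and all 7 values in {3, 4, 7, 8, 9, 10, 11} must be used), so Hank = 11.
Among the 6 still-open variables, 9 fits only Dave (and all 6 values in {3, 4, 7, 8, 9, 10} must be used), so Dave = 9.
The 5 still-open variables draw from only 5 values {3, 4, 7, 8, 10}, so each is used; only Omar can be 3, hence Omar = 3.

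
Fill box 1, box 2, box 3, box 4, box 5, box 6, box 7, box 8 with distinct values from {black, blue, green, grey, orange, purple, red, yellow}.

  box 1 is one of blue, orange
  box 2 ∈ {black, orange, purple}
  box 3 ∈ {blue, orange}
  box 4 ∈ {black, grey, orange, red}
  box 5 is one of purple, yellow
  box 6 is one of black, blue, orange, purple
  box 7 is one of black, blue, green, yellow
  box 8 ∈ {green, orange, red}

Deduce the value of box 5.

Among the 8 variables, grey fits only box 4 (and all 8 values in {black, blue, green, grey, orange, purple, red, yellow} must be used), so box 4 = grey.
The 7 still-open variables together cover exactly {black, blue, green, orange, purple, red, yellow} — 7 values for 7 variables — and red appears only in box 8's list, so box 8 = red.
The 6 still-open variables together cover exactly {black, blue, green, orange, purple, yellow} — 6 values for 6 variables — and green appears only in box 7's list, so box 7 = green.
Among the 5 still-open variables, yellow fits only box 5 (and all 5 values in {black, blue, orange, purple, yellow} must be used), so box 5 = yellow.

yellow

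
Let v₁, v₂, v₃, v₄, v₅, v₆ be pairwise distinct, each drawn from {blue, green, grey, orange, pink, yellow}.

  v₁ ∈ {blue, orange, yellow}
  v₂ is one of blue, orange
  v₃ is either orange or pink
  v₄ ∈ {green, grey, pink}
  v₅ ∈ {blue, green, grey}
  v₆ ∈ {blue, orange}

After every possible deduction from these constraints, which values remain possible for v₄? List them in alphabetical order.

green, grey

The 6 variables draw from only 6 values {blue, green, grey, orange, pink, yellow}, so each is used; only v₁ can be yellow, hence v₁ = yellow.
The 2 variables v₂ and v₆ are confined to {blue, orange}, which locks those values in; drop them from v₃, v₅.
v₃'s domain is down to {pink}, so v₃ = pink. Remove pink from v₄.
No further eliminations apply; v₄ can still be any of green, grey.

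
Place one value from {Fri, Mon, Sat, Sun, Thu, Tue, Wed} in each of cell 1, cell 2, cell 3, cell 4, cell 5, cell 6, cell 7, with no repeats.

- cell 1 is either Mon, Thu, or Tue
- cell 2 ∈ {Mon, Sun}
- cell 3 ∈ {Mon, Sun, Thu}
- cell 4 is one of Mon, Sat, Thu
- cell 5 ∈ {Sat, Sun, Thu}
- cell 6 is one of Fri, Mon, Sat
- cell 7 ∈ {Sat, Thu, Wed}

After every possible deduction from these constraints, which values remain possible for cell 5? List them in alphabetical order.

Among the 7 variables, Fri fits only cell 6 (and all 7 values in {Fri, Mon, Sat, Sun, Thu, Tue, Wed} must be used), so cell 6 = Fri.
Among the 6 still-open variables, Tue fits only cell 1 (and all 6 values in {Mon, Sat, Sun, Thu, Tue, Wed} must be used), so cell 1 = Tue.
The 5 still-open variables draw from only 5 values {Mon, Sat, Sun, Thu, Wed}, so each is used; only cell 7 can be Wed, hence cell 7 = Wed.
No further eliminations apply; cell 5 can still be any of Sat, Sun, Thu.

Sat, Sun, Thu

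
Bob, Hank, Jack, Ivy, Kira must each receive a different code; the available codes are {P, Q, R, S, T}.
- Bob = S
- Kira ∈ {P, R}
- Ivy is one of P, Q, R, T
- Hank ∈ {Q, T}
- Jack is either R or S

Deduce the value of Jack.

R

Bob must be S (only option left). So Jack can't be S.
So Jack = R.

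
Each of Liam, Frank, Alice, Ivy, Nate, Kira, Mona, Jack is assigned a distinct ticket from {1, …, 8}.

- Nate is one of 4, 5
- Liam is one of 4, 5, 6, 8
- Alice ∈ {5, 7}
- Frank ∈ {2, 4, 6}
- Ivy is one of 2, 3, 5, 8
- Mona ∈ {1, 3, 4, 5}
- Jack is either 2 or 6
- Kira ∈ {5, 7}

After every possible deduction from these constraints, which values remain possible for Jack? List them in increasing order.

2, 6

The 8 variables draw from only 8 values {1, 2, 3, 4, 5, 6, 7, 8}, so each is used; only Mona can be 1, hence Mona = 1.
The 7 still-open variables together cover exactly {2, 3, 4, 5, 6, 7, 8} — 7 values for 7 variables — and 3 appears only in Ivy's list, so Ivy = 3.
Among the 6 still-open variables, 8 fits only Liam (and all 6 values in {2, 4, 5, 6, 7, 8} must be used), so Liam = 8.
Alice and Kira between them cover only {5, 7} — a naked pair. Remove those values from Nate.
Nate's domain is down to {4}, so Nate = 4. So Frank can't be 4.
No further eliminations apply; Jack can still be any of 2, 6.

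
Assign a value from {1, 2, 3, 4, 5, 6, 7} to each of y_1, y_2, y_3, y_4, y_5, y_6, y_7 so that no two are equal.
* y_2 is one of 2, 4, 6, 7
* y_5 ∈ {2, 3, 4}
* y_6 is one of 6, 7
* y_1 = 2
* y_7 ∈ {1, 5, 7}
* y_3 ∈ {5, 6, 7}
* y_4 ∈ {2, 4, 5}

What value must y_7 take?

y_1 must be 2 (only option left). Strike 2 from y_2, y_4, y_5.
The 6 still-open variables draw from only 6 values {1, 3, 4, 5, 6, 7}, so each is used; only y_7 can be 1, hence y_7 = 1.

1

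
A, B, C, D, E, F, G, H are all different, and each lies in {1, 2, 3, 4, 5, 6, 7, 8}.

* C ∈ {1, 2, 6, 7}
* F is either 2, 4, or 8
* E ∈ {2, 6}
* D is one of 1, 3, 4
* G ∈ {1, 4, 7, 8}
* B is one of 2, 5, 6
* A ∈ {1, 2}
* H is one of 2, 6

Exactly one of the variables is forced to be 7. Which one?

C

Among the 8 variables, 3 fits only D (and all 8 values in {1, 2, 3, 4, 5, 6, 7, 8} must be used), so D = 3.
The 7 still-open variables together cover exactly {1, 2, 4, 5, 6, 7, 8} — 7 values for 7 variables — and 5 appears only in B's list, so B = 5.
E and H share exactly the 2 values {2, 6}; by pigeonhole those values go to them, so strike 2, 6 from A, C, F.
That leaves A = 1. Eliminate 1 elsewhere: C, G.
So 7 goes to C.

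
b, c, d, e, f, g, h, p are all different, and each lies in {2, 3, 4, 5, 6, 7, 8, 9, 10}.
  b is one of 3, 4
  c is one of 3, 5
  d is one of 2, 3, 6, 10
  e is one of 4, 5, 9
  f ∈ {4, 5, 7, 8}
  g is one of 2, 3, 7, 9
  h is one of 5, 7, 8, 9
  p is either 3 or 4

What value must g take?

b and p share exactly the 2 values {3, 4}; by pigeonhole those values go to them, so strike 3, 4 from c, d, e, f, g.
c's domain is down to {5}, so c = 5. So e, f, h can't be 5.
e must be 9 (only option left). Remove 9 from g, h.
f and h between them cover only {7, 8} — a naked pair. Remove those values from g.
So g = 2.

2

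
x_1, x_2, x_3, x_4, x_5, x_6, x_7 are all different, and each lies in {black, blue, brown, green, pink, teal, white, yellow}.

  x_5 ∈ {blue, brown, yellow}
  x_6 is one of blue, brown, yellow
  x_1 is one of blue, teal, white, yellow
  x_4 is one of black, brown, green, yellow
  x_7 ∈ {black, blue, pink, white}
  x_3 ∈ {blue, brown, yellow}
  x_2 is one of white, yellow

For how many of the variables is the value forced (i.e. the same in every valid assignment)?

2

The 3 variables x_3, x_5, x_6 are confined to {blue, brown, yellow}, which locks those values in; drop them from x_1, x_2, x_4, x_7.
That leaves x_2 = white. Remove white from x_1, x_7.
x_1 must be teal (only option left).
Determined: x_1=teal, x_2=white. The other variables each still have more than one consistent value. That makes 2.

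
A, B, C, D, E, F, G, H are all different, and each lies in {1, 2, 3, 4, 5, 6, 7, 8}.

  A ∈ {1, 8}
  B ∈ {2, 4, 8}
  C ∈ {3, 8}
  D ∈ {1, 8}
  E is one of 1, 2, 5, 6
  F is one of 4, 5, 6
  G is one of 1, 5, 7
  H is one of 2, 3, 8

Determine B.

4

The 8 variables together cover exactly {1, 2, 3, 4, 5, 6, 7, 8} — 8 values for 8 variables — and 7 appears only in G's list, so G = 7.
The 2 variables A and D are confined to {1, 8}, which locks those values in; drop them from B, C, E, H.
That leaves C = 3. So H can't be 3.
H has just one choice, so H = 2. So B, E can't be 2.
So B = 4.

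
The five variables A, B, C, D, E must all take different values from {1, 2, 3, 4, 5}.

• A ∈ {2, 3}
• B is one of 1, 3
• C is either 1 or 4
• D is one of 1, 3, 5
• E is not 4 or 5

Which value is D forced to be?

5

Among the 5 variables, 4 fits only C (and all 5 values in {1, 2, 3, 4, 5} must be used), so C = 4.
The 4 still-open variables together cover exactly {1, 2, 3, 5} — 4 values for 4 variables — and 5 appears only in D's list, so D = 5.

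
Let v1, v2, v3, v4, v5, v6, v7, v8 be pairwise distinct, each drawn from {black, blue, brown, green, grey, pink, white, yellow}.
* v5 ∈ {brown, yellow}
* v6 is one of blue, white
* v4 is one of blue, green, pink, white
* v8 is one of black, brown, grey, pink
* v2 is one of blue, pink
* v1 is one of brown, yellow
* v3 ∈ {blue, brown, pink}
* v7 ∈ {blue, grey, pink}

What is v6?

The 8 variables draw from only 8 values {black, blue, brown, green, grey, pink, white, yellow}, so each is used; only v8 can be black, hence v8 = black.
The 7 still-open variables draw from only 7 values {blue, brown, green, grey, pink, white, yellow}, so each is used; only v4 can be green, hence v4 = green.
Among the 6 still-open variables, grey fits only v7 (and all 6 values in {blue, brown, grey, pink, white, yellow} must be used), so v7 = grey.
The 5 still-open variables draw from only 5 values {blue, brown, pink, white, yellow}, so each is used; only v6 can be white, hence v6 = white.

white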